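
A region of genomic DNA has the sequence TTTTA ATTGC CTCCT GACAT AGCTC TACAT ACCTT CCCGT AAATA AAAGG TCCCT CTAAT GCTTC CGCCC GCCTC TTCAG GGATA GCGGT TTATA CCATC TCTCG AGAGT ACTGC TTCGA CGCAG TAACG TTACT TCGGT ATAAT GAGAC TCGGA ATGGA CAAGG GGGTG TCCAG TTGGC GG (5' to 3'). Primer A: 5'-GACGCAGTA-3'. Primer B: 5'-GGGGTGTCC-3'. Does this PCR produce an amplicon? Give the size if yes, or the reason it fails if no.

Primer A (GACGCAGTA) matches the top strand at positions 119–127 (3' end points downstream).
Primer B (GGGGTGTCC) also matches the top strand directly, at positions 165–173 — its reverse complement GGACACCCC is not present.
Both primers anneal to the bottom strand with 3' ends pointing the same way, so neither can prime synthesis back toward the other.

No product — both primers anneal to the same strand and extend in the same direction.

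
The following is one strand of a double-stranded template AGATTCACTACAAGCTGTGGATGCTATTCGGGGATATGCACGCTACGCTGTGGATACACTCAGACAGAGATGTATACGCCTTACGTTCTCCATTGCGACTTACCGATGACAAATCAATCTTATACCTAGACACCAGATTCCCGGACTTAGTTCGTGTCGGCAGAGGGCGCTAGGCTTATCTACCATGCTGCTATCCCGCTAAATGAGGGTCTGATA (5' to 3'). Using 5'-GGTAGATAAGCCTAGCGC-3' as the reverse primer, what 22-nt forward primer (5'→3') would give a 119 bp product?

5'-AGAGATGTATACGCCTTACGTT-3'

The reverse primer's reverse complement GCGCTAGGCTTATCTACC matches the template at positions 167–184, so the product ends at position 184.
A 119 bp product then starts at position 184 − 119 + 1 = 66.
The forward primer is identical to the top strand there: AGAGATGTATACGCCTTACGTT.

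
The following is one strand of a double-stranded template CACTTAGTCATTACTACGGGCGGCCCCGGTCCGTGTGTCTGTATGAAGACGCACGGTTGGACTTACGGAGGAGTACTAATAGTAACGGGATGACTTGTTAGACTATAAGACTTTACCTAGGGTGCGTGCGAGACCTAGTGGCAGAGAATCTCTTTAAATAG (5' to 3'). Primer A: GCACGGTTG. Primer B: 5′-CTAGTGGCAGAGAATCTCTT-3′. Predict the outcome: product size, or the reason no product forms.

Primer A (GCACGGTTG) matches the top strand at positions 51–59 (3' end points downstream).
Primer B (CTAGTGGCAGAGAATCTCTT) also matches the top strand directly, at positions 135–154 — its reverse complement AAGAGATTCTCTGCCACTAG is not present.
Both primers anneal to the bottom strand with 3' ends pointing the same way, so neither can prime synthesis back toward the other.

No product — both primers anneal to the same strand and extend in the same direction.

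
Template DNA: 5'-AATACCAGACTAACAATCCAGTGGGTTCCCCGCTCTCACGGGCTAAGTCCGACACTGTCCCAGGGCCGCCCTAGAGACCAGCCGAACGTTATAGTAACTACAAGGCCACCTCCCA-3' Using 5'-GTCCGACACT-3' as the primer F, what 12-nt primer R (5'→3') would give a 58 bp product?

5'-CTTGTAGTTACT-3'

The forward primer binds at positions 47–56, so a 58 bp product ends at position 47 + 58 − 1 = 104.
The reverse primer anneals to the top strand over positions 93–104, i.e. to AGTAACTACAAG.
Its sequence written 5'→3' is the reverse complement: CTTGTAGTTACT.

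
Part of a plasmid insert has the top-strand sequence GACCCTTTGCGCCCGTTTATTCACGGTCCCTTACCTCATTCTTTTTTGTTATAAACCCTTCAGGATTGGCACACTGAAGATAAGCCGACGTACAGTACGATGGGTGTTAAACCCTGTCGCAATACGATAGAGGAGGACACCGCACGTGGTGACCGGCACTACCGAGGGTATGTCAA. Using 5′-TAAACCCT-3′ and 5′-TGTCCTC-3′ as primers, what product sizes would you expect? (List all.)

The forward primer TAAACCCT matches the top strand at positions 52–59, 108–115.
The reverse primer's reverse complement is GAGGACA, matching at positions 133–139.
Each forward site pairs with the reverse site to give a product ending at position 139: sizes 88, 32 bp.

88 bp, 32 bp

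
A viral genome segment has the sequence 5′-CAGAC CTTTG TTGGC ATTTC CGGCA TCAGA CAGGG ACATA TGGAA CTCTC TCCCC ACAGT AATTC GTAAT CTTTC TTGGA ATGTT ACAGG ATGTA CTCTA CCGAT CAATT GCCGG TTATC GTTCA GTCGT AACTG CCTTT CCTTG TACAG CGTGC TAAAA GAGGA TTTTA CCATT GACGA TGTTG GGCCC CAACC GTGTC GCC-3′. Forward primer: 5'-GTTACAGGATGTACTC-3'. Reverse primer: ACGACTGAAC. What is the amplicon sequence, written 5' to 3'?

5'-GTTACAGGATGTACTCTACCGATCAATTGCCGGTTATCGTTCAGTCGT-3'

Scanning the template, GTTACAGGATGTACTC occurs at positions 83–98; this primer anneals to the bottom strand there with its 3' end pointing downstream.
Reverse complement of the reverse primer: GTTCAGTCGT. This occurs on the top strand at positions 121–130.
The product is the template from position 83 through 130 (48 bp).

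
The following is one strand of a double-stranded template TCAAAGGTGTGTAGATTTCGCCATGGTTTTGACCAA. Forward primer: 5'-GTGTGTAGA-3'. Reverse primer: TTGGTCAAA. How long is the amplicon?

Scanning the template, GTGTGTAGA occurs at positions 7–15; this primer anneals to the bottom strand there with its 3' end pointing downstream.
Taking the reverse complement of TTGGTCAAA gives TTTGACCAA, found at positions 28–36 on the template; the primer anneals here to the top strand with its 3' end pointing upstream.
The product runs from position 7 to position 36, so its length is 36 − 7 + 1 = 30 bp.

30 bp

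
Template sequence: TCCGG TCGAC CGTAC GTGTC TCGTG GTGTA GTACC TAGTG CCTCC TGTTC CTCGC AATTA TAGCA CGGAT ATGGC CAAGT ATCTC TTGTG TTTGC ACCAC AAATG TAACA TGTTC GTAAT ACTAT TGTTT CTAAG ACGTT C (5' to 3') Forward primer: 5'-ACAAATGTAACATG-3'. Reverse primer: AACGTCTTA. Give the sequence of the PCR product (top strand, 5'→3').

5'-ACAAATGTAACATGTTCGTAATACTATTGTTTCTAAGACGTT-3'

The forward primer matches the template at positions 99–112.
The reverse primer's reverse complement is TAAGACGTT, which matches the template at positions 132–140.
The product is the template from position 99 through 140 (42 bp).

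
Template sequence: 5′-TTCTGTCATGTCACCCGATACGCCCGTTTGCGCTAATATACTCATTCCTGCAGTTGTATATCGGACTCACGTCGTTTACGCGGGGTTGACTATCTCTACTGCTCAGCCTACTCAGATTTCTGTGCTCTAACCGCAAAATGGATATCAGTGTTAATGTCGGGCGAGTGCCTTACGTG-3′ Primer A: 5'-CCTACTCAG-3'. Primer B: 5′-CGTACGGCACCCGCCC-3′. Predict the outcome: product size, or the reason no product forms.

Primer B (CGTACGGCACCCGCCC) does not match the top strand, and its reverse complement GGGCGGGTGCCGTACG does not match either.
With no annealing site for primer B, no amplification occurs.

No product — primer B has no binding site in the template.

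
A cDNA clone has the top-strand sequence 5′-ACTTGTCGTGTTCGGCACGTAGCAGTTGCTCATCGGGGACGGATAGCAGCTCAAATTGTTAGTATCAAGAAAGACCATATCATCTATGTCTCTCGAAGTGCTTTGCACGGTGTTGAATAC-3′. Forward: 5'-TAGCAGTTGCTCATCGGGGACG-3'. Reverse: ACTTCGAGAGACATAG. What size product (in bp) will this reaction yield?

80 bp

Forward primer TAGCAGTTGCTCATCGGGGACG is found on the top strand at positions 20–41.
The reverse primer's reverse complement is CTATGTCTCTCGAAGT, which matches the template at positions 84–99.
Amplicon spans positions 20–99: 80 bp.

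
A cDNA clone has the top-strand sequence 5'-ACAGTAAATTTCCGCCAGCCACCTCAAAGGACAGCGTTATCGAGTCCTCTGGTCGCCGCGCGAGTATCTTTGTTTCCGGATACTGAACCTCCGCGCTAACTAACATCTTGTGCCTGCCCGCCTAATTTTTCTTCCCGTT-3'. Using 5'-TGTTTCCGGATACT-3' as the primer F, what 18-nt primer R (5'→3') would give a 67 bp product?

The forward primer binds at positions 71–84, so a 67 bp product ends at position 71 + 67 − 1 = 137.
The reverse primer anneals to the top strand over positions 120–137, i.e. to GCCTAATTTTTCTTCCCG.
Its sequence written 5'→3' is the reverse complement: CGGGAAGAAAAATTAGGC.

5'-CGGGAAGAAAAATTAGGC-3'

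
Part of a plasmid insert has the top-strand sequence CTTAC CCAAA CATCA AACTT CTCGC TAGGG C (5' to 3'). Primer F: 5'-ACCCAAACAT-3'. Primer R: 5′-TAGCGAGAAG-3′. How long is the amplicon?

24 bp

Forward primer ACCCAAACAT is found on the top strand at positions 4–13.
Reverse complement of the reverse primer: CTTCTCGCTA. This occurs on the top strand at positions 18–27.
Product length = (reverse-primer end) − (forward-primer start) + 1 = 27 − 4 + 1 = 24 bp.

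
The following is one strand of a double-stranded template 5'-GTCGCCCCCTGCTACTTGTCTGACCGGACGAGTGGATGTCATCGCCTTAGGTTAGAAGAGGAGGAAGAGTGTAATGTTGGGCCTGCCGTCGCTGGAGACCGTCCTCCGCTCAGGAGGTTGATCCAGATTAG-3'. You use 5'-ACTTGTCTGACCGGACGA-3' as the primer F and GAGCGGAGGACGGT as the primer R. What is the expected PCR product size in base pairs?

Scanning the template, ACTTGTCTGACCGGACGA occurs at positions 14–31; this primer anneals to the bottom strand there with its 3' end pointing downstream.
Reverse complement of the reverse primer: ACCGTCCTCCGCTC. This occurs on the top strand at positions 98–111.
Amplicon spans positions 14–111: 98 bp.

98 bp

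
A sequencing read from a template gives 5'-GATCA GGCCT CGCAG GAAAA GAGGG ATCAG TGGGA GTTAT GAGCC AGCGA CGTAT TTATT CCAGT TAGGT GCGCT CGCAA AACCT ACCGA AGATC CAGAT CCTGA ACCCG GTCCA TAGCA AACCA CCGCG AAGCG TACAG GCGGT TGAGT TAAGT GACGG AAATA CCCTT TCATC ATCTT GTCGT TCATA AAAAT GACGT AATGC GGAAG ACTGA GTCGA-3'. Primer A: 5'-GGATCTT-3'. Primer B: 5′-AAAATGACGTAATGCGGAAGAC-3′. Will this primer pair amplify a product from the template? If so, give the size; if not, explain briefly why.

No product — the primers' 3' ends point away from each other.

Primer A (GGATCTT) has reverse complement AAGATCC, which matches the top strand at positions 90–96; primer A anneals to the top strand there with its 3' end pointing upstream toward position 90.
Primer B (AAAATGACGTAATGCGGAAGAC) matches the top strand directly at positions 191–212; it anneals to the bottom strand with its 3' end pointing downstream toward position 212.
The 3' ends diverge (primer A extends toward position 1, primer B toward position 220), so the primers never converge on a shared product.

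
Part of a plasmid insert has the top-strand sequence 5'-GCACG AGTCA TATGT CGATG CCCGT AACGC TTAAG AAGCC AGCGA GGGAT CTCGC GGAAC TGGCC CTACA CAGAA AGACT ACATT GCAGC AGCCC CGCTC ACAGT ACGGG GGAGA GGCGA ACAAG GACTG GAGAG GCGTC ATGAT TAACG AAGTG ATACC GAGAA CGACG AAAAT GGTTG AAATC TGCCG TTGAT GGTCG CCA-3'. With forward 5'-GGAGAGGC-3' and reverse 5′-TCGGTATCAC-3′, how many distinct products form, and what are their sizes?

Two products: 52 bp, 33 bp

The forward primer GGAGAGGC matches the top strand at positions 111–118, 130–137.
The reverse primer's reverse complement is GTGATACCGA, matching at positions 153–162.
Each forward site pairs with the reverse site to give a product ending at position 162: sizes 52, 33 bp.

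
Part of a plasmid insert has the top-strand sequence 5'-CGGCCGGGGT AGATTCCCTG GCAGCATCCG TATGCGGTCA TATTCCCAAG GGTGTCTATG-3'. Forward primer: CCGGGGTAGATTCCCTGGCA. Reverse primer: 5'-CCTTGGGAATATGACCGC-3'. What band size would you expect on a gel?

Scanning the template, CCGGGGTAGATTCCCTGGCA occurs at positions 4–23; this primer anneals to the bottom strand there with its 3' end pointing downstream.
Reverse complement of the reverse primer: GCGGTCATATTCCCAAGG. This occurs on the top strand at positions 34–51.
Product length = (reverse-primer end) − (forward-primer start) + 1 = 51 − 4 + 1 = 48 bp.

48 bp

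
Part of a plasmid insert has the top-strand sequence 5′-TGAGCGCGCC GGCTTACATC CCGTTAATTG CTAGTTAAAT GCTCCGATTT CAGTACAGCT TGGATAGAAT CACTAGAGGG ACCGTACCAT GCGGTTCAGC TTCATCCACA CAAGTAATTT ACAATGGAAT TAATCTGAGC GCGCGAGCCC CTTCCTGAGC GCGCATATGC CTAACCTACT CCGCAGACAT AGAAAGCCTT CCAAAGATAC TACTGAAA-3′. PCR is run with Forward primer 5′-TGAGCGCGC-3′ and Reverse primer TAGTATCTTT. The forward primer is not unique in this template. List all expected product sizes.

212 bp, 77 bp, 57 bp

The forward primer TGAGCGCGC matches the top strand at positions 1–9, 136–144, 156–164.
The reverse primer's reverse complement is AAAGATACTA, matching at positions 203–212.
Each forward site pairs with the reverse site to give a product ending at position 212: sizes 212, 77, 57 bp.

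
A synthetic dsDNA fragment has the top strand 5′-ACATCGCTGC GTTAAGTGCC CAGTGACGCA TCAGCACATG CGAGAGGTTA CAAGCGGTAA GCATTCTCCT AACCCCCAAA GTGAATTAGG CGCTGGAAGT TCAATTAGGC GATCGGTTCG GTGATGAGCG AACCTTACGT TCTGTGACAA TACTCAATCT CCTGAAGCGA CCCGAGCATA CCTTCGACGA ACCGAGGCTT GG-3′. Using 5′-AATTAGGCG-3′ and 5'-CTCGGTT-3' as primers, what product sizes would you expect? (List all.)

The forward primer AATTAGGCG matches the top strand at positions 84–92, 103–111.
The reverse primer's reverse complement is AACCGAG, matching at positions 190–196.
Each forward site pairs with the reverse site to give a product ending at position 196: sizes 113, 94 bp.

113 bp, 94 bp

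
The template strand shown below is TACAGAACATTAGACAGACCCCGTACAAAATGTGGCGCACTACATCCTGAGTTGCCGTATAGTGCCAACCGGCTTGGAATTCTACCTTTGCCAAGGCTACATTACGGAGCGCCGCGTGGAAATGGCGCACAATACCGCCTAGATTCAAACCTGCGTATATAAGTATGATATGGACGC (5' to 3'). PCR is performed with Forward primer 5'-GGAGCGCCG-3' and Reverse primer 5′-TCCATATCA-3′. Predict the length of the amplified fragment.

Scanning the template, GGAGCGCCG occurs at positions 106–114; this primer anneals to the bottom strand there with its 3' end pointing downstream.
Reverse complement of the reverse primer: TGATATGGA. This occurs on the top strand at positions 166–174.
Product length = (reverse-primer end) − (forward-primer start) + 1 = 174 − 106 + 1 = 69 bp.

69 bp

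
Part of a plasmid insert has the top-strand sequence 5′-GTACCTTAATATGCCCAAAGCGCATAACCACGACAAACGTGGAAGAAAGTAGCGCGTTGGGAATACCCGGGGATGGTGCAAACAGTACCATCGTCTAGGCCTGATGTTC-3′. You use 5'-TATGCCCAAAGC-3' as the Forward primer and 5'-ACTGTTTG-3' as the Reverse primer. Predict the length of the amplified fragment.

The forward primer matches the template at positions 10–21.
Reverse complement of the reverse primer: CAAACAGT. This occurs on the top strand at positions 79–86.
Product length = (reverse-primer end) − (forward-primer start) + 1 = 86 − 10 + 1 = 77 bp.

77 bp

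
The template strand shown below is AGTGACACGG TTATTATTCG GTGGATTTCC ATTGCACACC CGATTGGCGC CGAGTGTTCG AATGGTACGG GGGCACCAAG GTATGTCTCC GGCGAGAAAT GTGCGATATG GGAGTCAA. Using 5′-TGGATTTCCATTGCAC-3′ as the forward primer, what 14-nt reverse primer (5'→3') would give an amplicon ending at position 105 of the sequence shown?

5'-CGCACATTTCTCGC-3'

The forward primer binds at positions 22–37; the product's 3' end on the top strand is position 105.
The reverse primer anneals to the top strand over positions 92–105, i.e. to GCGAGAAATGTGCG.
Its sequence written 5'→3' is the reverse complement: CGCACATTTCTCGC.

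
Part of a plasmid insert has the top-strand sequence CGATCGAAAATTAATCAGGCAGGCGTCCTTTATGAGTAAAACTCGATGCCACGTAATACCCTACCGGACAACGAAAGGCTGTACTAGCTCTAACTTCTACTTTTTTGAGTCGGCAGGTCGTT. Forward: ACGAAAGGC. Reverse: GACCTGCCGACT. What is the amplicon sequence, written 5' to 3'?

Forward primer ACGAAAGGC is found on the top strand at positions 71–79.
The reverse primer's reverse complement is AGTCGGCAGGTC, which matches the template at positions 108–119.
The product is the template from position 71 through 119 (49 bp).

5'-ACGAAAGGCTGTACTAGCTCTAACTTCTACTTTTTTGAGTCGGCAGGTC-3'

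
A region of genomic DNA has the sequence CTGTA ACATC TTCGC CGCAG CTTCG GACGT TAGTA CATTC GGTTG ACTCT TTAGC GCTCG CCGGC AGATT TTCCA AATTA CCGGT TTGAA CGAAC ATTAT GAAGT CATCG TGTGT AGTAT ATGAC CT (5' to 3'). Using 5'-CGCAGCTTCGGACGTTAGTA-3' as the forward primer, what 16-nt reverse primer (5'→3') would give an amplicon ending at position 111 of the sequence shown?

The forward primer binds at positions 16–35; the product's 3' end on the top strand is position 111.
The reverse primer anneals to the top strand over positions 96–111, i.e. to ATTATGAAGTCATCGT.
Its sequence written 5'→3' is the reverse complement: ACGATGACTTCATAAT.

5'-ACGATGACTTCATAAT-3'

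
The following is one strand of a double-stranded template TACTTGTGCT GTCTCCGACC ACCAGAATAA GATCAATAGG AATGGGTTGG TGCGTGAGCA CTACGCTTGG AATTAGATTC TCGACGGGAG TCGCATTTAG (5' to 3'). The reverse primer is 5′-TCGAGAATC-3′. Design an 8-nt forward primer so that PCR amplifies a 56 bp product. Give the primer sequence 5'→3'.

5'-AAGATCAA-3'

The reverse primer's reverse complement GATTCTCGA matches the template at positions 76–84, so the product ends at position 84.
A 56 bp product then starts at position 84 − 56 + 1 = 29.
The forward primer is identical to the top strand there: AAGATCAA.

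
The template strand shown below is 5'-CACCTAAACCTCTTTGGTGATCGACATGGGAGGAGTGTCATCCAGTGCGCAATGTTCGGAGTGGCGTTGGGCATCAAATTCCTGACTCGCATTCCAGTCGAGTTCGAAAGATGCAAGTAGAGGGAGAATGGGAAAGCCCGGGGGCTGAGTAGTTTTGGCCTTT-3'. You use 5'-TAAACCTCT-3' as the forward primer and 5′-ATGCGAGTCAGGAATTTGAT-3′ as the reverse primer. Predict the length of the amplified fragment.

88 bp

The forward primer matches the template at positions 5–13.
Reverse complement of the reverse primer: ATCAAATTCCTGACTCGCAT. This occurs on the top strand at positions 73–92.
Amplicon spans positions 5–92: 88 bp.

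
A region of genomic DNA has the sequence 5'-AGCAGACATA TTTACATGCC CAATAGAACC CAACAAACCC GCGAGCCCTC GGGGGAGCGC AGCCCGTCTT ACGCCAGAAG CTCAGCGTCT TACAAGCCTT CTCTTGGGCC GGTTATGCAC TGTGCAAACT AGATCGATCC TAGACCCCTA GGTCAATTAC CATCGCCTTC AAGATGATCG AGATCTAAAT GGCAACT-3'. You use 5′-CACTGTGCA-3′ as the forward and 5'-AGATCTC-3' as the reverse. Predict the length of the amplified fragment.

69 bp

Scanning the template, CACTGTGCA occurs at positions 118–126; this primer anneals to the bottom strand there with its 3' end pointing downstream.
Reverse complement of the reverse primer: GAGATCT. This occurs on the top strand at positions 180–186.
Product length = (reverse-primer end) − (forward-primer start) + 1 = 186 − 118 + 1 = 69 bp.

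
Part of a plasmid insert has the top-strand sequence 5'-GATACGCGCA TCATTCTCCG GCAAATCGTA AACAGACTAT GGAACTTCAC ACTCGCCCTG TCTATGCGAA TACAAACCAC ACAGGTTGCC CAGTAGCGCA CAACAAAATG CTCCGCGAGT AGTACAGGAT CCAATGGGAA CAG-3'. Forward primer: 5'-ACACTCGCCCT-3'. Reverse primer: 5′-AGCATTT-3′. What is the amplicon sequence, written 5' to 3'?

Scanning the template, ACACTCGCCCT occurs at positions 49–59; this primer anneals to the bottom strand there with its 3' end pointing downstream.
Reverse complement of the reverse primer: AAATGCT. This occurs on the top strand at positions 106–112.
The product is the template from position 49 through 112 (64 bp).

5'-ACACTCGCCCTGTCTATGCGAATACAAACCACACAGGTTGCCCAGTAGCGCACAACAAAATGCT-3'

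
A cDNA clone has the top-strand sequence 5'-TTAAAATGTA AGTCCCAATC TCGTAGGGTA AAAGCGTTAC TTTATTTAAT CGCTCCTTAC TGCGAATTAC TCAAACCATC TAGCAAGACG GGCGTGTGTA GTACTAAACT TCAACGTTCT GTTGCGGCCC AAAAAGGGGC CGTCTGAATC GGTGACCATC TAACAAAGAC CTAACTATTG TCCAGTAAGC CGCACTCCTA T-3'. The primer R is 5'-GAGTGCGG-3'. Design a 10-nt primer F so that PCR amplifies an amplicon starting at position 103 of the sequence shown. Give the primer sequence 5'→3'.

5'-ACTAAACTTC-3'

The reverse primer's reverse complement CCGCACTC matches the template at positions 190–197; the product starts at position 103.
The forward primer is identical to the top strand over positions 103–112: ACTAAACTTC.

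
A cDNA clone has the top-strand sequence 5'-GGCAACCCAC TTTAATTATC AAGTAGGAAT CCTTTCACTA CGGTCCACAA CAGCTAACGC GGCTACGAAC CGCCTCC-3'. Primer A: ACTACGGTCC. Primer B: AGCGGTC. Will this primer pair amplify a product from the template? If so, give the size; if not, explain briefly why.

Primer B (AGCGGTC) does not match the top strand, and its reverse complement GACCGCT does not match either.
With no annealing site for primer B, no amplification occurs.

No product — primer B has no binding site in the template.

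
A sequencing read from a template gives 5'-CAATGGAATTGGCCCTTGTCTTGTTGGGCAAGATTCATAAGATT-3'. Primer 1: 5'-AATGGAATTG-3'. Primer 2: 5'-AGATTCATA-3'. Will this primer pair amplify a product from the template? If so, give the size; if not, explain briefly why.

No product — both primers anneal to the same strand and extend in the same direction.

Primer 1 (AATGGAATTG) matches the top strand at positions 2–11 (3' end points downstream).
Primer 2 (AGATTCATA) also matches the top strand directly, at positions 31–39 — its reverse complement TATGAATCT is not present.
Both primers anneal to the bottom strand with 3' ends pointing the same way, so neither can prime synthesis back toward the other.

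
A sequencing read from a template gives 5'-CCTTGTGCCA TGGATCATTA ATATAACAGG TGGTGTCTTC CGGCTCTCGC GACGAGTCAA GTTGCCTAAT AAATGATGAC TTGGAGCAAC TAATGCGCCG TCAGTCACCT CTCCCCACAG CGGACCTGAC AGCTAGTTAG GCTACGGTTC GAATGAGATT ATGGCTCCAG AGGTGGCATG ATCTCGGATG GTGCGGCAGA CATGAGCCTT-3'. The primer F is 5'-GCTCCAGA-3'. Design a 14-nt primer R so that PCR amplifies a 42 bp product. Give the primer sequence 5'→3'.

The forward primer binds at positions 164–171, so a 42 bp product ends at position 164 + 42 − 1 = 205.
The reverse primer anneals to the top strand over positions 192–205, i.e. to TGCGGCAGACATGA.
Its sequence written 5'→3' is the reverse complement: TCATGTCTGCCGCA.

5'-TCATGTCTGCCGCA-3'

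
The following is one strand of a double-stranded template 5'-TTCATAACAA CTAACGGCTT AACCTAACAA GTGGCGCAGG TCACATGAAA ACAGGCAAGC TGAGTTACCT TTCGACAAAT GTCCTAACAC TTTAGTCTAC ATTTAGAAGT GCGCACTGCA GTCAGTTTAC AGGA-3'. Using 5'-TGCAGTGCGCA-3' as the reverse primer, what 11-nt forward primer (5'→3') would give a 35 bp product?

5'-AACACTTTAGT-3'

The reverse primer's reverse complement TGCGCACTGCA matches the template at positions 110–120, so the product ends at position 120.
A 35 bp product then starts at position 120 − 35 + 1 = 86.
The forward primer is identical to the top strand there: AACACTTTAGT.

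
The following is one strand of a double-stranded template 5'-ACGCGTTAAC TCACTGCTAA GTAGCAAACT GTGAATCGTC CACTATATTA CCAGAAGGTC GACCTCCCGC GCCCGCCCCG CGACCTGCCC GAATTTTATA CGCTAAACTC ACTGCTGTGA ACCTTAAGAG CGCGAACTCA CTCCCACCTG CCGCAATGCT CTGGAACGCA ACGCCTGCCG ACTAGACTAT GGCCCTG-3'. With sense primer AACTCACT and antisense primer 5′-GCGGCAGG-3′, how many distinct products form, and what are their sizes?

The forward primer AACTCACT matches the top strand at positions 8–15, 106–113, 135–142.
The reverse primer's reverse complement is CCTGCCGC, matching at positions 147–154.
Each forward site pairs with the reverse site to give a product ending at position 154: sizes 147, 49, 20 bp.

Three products: 147 bp, 49 bp, 20 bp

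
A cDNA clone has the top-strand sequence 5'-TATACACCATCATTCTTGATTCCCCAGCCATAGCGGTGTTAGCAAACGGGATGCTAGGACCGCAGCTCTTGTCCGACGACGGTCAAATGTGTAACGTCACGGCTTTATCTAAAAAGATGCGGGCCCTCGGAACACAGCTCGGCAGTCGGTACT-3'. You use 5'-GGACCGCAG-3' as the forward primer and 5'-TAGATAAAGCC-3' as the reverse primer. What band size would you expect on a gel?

Forward primer GGACCGCAG is found on the top strand at positions 57–65.
Reverse complement of the reverse primer: GGCTTTATCTA. This occurs on the top strand at positions 101–111.
Amplicon spans positions 57–111: 55 bp.

55 bp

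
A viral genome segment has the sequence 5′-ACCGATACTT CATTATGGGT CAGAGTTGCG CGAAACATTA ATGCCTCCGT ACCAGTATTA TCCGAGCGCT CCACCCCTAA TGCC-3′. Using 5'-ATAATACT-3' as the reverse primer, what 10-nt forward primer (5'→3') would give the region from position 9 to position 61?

5'-TTCATTATGG-3'

The reverse primer's reverse complement AGTATTAT matches the template at positions 54–61; the product starts at position 9.
The forward primer is identical to the top strand over positions 9–18: TTCATTATGG.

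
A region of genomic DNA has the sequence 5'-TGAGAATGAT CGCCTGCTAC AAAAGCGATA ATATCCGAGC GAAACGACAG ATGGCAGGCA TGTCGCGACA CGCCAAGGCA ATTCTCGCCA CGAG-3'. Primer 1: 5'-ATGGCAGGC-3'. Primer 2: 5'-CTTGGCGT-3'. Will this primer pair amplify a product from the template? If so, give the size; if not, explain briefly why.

Primer 1 (ATGGCAGGC) matches the top strand at positions 51–59; it acts as a forward primer.
Primer 2's reverse complement is ACGCCAAG, matching the top strand at positions 70–77; it acts as a reverse primer.
The 3' ends face each other across positions 51–77, giving a 27 bp product.

Yes — a 27 bp product.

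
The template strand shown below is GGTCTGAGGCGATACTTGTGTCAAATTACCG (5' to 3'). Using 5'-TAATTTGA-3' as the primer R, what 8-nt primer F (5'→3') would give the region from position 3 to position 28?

The reverse primer's reverse complement TCAAATTA matches the template at positions 21–28; the product starts at position 3.
The forward primer is identical to the top strand over positions 3–10: TCTGAGGC.

5'-TCTGAGGC-3'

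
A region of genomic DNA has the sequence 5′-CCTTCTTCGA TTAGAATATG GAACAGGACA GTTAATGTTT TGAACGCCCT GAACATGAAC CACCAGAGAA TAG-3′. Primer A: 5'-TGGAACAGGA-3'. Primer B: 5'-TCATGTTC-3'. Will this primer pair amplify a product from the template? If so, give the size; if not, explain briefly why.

Primer A (TGGAACAGGA) matches the top strand at positions 19–28; it acts as a forward primer.
Primer B's reverse complement is GAACATGA, matching the top strand at positions 51–58; it acts as a reverse primer.
The 3' ends face each other across positions 19–58, giving a 40 bp product.

Yes — a 40 bp product.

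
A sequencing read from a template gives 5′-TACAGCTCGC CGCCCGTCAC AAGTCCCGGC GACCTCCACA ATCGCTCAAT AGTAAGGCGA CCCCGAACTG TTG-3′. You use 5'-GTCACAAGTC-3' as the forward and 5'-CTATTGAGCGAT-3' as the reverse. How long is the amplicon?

37 bp

The forward primer matches the template at positions 16–25.
The reverse primer's reverse complement is ATCGCTCAATAG, which matches the template at positions 41–52.
The product runs from position 16 to position 52, so its length is 52 − 16 + 1 = 37 bp.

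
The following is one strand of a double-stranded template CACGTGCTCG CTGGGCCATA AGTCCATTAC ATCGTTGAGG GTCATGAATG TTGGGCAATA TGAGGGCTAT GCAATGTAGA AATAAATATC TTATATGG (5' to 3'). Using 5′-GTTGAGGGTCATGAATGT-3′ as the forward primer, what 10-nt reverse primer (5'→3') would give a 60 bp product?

5'-TAAGATATTT-3'

The forward primer binds at positions 34–51, so a 60 bp product ends at position 34 + 60 − 1 = 93.
The reverse primer anneals to the top strand over positions 84–93, i.e. to AAATATCTTA.
Its sequence written 5'→3' is the reverse complement: TAAGATATTT.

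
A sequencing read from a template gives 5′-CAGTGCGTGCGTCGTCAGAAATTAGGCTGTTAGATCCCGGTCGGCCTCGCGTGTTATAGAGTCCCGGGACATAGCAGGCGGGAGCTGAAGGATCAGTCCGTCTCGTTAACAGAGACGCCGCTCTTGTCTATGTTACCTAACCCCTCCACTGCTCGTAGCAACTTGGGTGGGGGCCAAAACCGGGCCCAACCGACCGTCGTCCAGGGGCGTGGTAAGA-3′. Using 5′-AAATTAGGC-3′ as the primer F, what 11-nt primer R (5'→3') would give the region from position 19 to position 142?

5'-GGTTAGGTAAC-3'

The product's 3' end on the top strand is position 142.
The reverse primer anneals to the top strand over positions 132–142, i.e. to GTTACCTAACC.
Its sequence written 5'→3' is the reverse complement: GGTTAGGTAAC.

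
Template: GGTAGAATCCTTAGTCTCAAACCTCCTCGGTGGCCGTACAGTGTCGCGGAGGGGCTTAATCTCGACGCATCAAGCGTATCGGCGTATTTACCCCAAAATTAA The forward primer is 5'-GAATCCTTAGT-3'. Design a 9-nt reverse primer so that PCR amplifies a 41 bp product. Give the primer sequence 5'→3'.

The forward primer binds at positions 5–15, so a 41 bp product ends at position 5 + 41 − 1 = 45.
The reverse primer anneals to the top strand over positions 37–45, i.e. to TACAGTGTC.
Its sequence written 5'→3' is the reverse complement: GACACTGTA.

5'-GACACTGTA-3'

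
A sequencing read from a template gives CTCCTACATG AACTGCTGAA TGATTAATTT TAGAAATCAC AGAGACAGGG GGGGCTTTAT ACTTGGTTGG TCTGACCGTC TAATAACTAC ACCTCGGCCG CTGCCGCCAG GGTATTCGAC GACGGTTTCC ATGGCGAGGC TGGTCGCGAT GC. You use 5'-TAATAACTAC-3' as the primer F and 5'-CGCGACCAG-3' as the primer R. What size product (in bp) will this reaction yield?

Scanning the template, TAATAACTAC occurs at positions 81–90; this primer anneals to the bottom strand there with its 3' end pointing downstream.
Reverse complement of the reverse primer: CTGGTCGCG. This occurs on the top strand at positions 140–148.
Product length = (reverse-primer end) − (forward-primer start) + 1 = 148 − 81 + 1 = 68 bp.

68 bp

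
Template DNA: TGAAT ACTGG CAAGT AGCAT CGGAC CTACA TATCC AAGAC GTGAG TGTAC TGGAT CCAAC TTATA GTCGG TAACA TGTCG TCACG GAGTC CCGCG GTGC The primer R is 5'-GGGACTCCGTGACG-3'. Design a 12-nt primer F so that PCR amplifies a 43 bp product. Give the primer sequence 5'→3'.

The reverse primer's reverse complement CGTCACGGAGTCCC matches the template at positions 79–92, so the product ends at position 92.
A 43 bp product then starts at position 92 − 43 + 1 = 50.
The forward primer is identical to the top strand there: CTGGATCCAACT.

5'-CTGGATCCAACT-3'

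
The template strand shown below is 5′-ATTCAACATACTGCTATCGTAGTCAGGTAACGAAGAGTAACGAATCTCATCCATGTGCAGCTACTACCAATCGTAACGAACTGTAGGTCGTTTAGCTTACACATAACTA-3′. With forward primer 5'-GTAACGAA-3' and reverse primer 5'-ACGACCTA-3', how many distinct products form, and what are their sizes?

The forward primer GTAACGAA matches the top strand at positions 27–34, 37–44, 73–80.
The reverse primer's reverse complement is TAGGTCGT, matching at positions 84–91.
Each forward site pairs with the reverse site to give a product ending at position 91: sizes 65, 55, 19 bp.

Three products: 65 bp, 55 bp, 19 bp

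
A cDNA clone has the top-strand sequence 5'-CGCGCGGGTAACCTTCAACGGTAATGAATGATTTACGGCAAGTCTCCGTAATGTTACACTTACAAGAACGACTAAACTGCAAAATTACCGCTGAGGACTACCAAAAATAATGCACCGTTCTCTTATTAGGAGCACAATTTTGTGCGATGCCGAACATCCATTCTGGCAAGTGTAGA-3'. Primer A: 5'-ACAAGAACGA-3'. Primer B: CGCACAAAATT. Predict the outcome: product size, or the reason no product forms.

Primer A (ACAAGAACGA) matches the top strand at positions 62–71; it acts as a forward primer.
Primer B's reverse complement is AATTTTGTGCG, matching the top strand at positions 136–146; it acts as a reverse primer.
The 3' ends face each other across positions 62–146, giving an 85 bp product.

Yes — an 85 bp product.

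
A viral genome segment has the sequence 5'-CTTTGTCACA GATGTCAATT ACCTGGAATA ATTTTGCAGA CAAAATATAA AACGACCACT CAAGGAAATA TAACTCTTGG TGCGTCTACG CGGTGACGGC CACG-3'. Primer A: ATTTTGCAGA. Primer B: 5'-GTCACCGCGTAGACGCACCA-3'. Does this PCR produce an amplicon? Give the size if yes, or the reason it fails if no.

Primer A (ATTTTGCAGA) matches the top strand at positions 31–40; it acts as a forward primer.
Primer B's reverse complement is TGGTGCGTCTACGCGGTGAC, matching the top strand at positions 78–97; it acts as a reverse primer.
The 3' ends face each other across positions 31–97, giving a 67 bp product.

Yes — a 67 bp product.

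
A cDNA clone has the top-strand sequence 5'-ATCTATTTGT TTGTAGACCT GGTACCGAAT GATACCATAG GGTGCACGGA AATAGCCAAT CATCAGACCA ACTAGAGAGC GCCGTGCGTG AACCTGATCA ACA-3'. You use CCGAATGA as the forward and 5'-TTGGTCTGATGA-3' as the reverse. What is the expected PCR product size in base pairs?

Forward primer CCGAATGA is found on the top strand at positions 25–32.
Taking the reverse complement of TTGGTCTGATGA gives TCATCAGACCAA, found at positions 60–71 on the template; the primer anneals here to the top strand with its 3' end pointing upstream.
The product runs from position 25 to position 71, so its length is 71 − 25 + 1 = 47 bp.

47 bp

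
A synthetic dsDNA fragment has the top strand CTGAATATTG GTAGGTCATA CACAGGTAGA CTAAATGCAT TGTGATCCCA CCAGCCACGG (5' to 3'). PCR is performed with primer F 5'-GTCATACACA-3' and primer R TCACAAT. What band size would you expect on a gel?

31 bp

Scanning the template, GTCATACACA occurs at positions 15–24; this primer anneals to the bottom strand there with its 3' end pointing downstream.
The reverse primer's reverse complement is ATTGTGA, which matches the template at positions 39–45.
Product length = (reverse-primer end) − (forward-primer start) + 1 = 45 − 15 + 1 = 31 bp.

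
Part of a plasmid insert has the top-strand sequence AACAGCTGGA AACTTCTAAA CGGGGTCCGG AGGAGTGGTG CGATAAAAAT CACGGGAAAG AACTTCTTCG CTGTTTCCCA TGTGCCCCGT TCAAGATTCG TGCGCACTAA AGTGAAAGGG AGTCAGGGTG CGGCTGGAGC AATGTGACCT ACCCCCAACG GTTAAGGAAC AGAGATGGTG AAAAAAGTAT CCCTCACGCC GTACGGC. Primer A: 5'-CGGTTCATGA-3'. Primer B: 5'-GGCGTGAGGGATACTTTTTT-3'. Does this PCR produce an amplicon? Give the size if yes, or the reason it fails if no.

Primer A (CGGTTCATGA) does not match the top strand, and its reverse complement TCATGAACCG does not match either.
With no annealing site for primer A, no amplification occurs.

No product — primer A has no binding site in the template.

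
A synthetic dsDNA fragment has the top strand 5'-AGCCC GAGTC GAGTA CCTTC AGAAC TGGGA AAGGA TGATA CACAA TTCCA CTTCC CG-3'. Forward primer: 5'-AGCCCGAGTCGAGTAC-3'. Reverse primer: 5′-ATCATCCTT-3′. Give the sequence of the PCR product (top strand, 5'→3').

5'-AGCCCGAGTCGAGTACCTTCAGAACTGGGAAAGGATGAT-3'

Scanning the template, AGCCCGAGTCGAGTAC occurs at positions 1–16; this primer anneals to the bottom strand there with its 3' end pointing downstream.
The reverse primer's reverse complement is AAGGATGAT, which matches the template at positions 31–39.
The product is the template from position 1 through 39 (39 bp).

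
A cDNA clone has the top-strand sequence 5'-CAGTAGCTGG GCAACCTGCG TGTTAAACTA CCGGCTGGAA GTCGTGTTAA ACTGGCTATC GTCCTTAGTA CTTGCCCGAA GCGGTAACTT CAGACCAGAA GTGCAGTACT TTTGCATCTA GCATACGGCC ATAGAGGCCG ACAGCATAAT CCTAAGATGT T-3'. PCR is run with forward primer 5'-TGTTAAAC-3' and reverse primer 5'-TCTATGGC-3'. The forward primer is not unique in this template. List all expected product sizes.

115 bp, 91 bp

The forward primer TGTTAAAC matches the top strand at positions 21–28, 45–52.
The reverse primer's reverse complement is GCCATAGA, matching at positions 128–135.
Each forward site pairs with the reverse site to give a product ending at position 135: sizes 115, 91 bp.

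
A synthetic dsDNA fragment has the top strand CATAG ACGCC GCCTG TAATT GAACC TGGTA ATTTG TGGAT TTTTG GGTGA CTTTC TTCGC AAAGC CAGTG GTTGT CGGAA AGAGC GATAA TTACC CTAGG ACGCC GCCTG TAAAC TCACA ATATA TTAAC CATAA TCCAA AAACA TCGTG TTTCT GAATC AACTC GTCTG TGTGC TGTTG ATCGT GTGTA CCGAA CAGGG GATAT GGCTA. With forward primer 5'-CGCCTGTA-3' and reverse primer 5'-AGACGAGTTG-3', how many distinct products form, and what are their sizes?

The forward primer CGCCTGTA matches the top strand at positions 10–17, 105–112.
The reverse primer's reverse complement is CAACTCGTCT, matching at positions 160–169.
Each forward site pairs with the reverse site to give a product ending at position 169: sizes 160, 65 bp.

Two products: 160 bp, 65 bp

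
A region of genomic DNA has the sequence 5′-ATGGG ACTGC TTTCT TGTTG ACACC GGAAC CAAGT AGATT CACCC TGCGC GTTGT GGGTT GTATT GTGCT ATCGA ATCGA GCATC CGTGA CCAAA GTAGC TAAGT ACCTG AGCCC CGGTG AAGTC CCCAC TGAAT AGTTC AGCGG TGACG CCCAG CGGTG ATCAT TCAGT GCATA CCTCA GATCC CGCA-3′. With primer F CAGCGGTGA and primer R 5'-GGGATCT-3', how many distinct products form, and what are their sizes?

Two products: 47 bp, 34 bp

The forward primer CAGCGGTGA matches the top strand at positions 140–148, 153–161.
The reverse primer's reverse complement is AGATCCC, matching at positions 180–186.
Each forward site pairs with the reverse site to give a product ending at position 186: sizes 47, 34 bp.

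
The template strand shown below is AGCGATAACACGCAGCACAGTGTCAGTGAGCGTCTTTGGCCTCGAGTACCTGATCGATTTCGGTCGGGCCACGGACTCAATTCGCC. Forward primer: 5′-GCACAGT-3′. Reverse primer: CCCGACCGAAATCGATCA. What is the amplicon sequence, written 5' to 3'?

Scanning the template, GCACAGT occurs at positions 15–21; this primer anneals to the bottom strand there with its 3' end pointing downstream.
Taking the reverse complement of CCCGACCGAAATCGATCA gives TGATCGATTTCGGTCGGG, found at positions 51–68 on the template; the primer anneals here to the top strand with its 3' end pointing upstream.
The product is the template from position 15 through 68 (54 bp).

5'-GCACAGTGTCAGTGAGCGTCTTTGGCCTCGAGTACCTGATCGATTTCGGTCGGG-3'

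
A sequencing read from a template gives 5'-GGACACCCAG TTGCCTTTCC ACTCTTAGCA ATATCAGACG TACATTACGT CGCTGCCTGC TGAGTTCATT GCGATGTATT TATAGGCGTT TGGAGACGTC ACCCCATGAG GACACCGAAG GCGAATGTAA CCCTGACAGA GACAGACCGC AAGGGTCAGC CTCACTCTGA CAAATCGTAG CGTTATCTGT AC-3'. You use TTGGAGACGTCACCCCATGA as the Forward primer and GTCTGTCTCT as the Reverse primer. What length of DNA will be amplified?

58 bp

The forward primer matches the template at positions 90–109.
Reverse complement of the reverse primer: AGAGACAGAC. This occurs on the top strand at positions 138–147.
Amplicon spans positions 90–147: 58 bp.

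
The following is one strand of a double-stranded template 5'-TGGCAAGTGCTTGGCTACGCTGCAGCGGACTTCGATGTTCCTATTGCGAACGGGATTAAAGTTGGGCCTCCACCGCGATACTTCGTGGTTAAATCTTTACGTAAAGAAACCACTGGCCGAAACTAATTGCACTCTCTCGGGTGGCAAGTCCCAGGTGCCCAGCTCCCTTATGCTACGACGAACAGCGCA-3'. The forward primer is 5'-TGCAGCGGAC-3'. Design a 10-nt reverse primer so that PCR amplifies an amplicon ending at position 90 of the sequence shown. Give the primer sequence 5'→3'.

5'-AACCACGAAG-3'

The forward primer binds at positions 21–30; the product's 3' end on the top strand is position 90.
The reverse primer anneals to the top strand over positions 81–90, i.e. to CTTCGTGGTT.
Its sequence written 5'→3' is the reverse complement: AACCACGAAG.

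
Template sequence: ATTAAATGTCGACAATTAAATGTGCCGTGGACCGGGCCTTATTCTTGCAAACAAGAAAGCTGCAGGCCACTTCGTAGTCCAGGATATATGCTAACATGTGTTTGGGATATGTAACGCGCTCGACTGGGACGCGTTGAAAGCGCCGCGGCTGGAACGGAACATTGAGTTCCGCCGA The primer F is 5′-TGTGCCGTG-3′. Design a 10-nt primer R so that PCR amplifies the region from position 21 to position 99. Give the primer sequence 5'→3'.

5'-ACATGTTAGC-3'

The product's 3' end on the top strand is position 99.
The reverse primer anneals to the top strand over positions 90–99, i.e. to GCTAACATGT.
Its sequence written 5'→3' is the reverse complement: ACATGTTAGC.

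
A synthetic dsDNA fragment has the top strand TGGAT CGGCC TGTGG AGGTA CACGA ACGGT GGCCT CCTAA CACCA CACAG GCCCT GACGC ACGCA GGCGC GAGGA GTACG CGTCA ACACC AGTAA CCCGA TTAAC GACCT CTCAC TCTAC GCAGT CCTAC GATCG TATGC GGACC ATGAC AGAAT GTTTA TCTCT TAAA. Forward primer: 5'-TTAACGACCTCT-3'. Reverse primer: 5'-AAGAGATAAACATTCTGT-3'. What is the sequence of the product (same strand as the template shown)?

5'-TTAACGACCTCTCACTCTACGCAGTCCTACGATCGTATGCGGACCATGACAGAATGTTTATCTCTT-3'

Forward primer TTAACGACCTCT is found on the top strand at positions 101–112.
Reverse complement of the reverse primer: ACAGAATGTTTATCTCTT. This occurs on the top strand at positions 149–166.
The product is the template from position 101 through 166 (66 bp).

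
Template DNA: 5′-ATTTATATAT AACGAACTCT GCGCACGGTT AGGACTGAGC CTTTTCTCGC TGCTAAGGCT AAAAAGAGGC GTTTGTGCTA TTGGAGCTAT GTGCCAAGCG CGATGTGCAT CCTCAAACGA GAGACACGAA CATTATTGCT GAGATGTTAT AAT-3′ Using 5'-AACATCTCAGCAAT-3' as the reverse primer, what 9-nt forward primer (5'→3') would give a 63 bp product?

The reverse primer's reverse complement ATTGCTGAGATGTT matches the template at positions 135–148, so the product ends at position 148.
A 63 bp product then starts at position 148 − 63 + 1 = 86.
The forward primer is identical to the top strand there: GCTATGTGC.

5'-GCTATGTGC-3'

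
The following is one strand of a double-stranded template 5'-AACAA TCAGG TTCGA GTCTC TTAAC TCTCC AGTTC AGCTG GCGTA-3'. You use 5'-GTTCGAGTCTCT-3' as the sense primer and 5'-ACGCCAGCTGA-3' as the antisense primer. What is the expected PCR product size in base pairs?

35 bp

The forward primer matches the template at positions 10–21.
Reverse complement of the reverse primer: TCAGCTGGCGT. This occurs on the top strand at positions 34–44.
Amplicon spans positions 10–44: 35 bp.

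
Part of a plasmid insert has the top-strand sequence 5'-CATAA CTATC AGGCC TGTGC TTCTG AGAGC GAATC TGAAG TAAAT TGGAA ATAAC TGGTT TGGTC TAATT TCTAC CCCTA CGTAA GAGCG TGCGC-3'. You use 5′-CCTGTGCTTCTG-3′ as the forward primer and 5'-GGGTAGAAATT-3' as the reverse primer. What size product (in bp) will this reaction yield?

The forward primer matches the template at positions 14–25.
Reverse complement of the reverse primer: AATTTCTACCC. This occurs on the top strand at positions 67–77.
Amplicon spans positions 14–77: 64 bp.

64 bp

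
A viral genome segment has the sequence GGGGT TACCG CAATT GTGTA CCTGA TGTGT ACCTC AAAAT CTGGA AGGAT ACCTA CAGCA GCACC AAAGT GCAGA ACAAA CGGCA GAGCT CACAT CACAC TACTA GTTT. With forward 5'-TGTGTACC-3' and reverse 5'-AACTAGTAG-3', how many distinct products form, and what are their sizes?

Two products: 94 bp, 83 bp

The forward primer TGTGTACC matches the top strand at positions 15–22, 26–33.
The reverse primer's reverse complement is CTACTAGTT, matching at positions 100–108.
Each forward site pairs with the reverse site to give a product ending at position 108: sizes 94, 83 bp.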